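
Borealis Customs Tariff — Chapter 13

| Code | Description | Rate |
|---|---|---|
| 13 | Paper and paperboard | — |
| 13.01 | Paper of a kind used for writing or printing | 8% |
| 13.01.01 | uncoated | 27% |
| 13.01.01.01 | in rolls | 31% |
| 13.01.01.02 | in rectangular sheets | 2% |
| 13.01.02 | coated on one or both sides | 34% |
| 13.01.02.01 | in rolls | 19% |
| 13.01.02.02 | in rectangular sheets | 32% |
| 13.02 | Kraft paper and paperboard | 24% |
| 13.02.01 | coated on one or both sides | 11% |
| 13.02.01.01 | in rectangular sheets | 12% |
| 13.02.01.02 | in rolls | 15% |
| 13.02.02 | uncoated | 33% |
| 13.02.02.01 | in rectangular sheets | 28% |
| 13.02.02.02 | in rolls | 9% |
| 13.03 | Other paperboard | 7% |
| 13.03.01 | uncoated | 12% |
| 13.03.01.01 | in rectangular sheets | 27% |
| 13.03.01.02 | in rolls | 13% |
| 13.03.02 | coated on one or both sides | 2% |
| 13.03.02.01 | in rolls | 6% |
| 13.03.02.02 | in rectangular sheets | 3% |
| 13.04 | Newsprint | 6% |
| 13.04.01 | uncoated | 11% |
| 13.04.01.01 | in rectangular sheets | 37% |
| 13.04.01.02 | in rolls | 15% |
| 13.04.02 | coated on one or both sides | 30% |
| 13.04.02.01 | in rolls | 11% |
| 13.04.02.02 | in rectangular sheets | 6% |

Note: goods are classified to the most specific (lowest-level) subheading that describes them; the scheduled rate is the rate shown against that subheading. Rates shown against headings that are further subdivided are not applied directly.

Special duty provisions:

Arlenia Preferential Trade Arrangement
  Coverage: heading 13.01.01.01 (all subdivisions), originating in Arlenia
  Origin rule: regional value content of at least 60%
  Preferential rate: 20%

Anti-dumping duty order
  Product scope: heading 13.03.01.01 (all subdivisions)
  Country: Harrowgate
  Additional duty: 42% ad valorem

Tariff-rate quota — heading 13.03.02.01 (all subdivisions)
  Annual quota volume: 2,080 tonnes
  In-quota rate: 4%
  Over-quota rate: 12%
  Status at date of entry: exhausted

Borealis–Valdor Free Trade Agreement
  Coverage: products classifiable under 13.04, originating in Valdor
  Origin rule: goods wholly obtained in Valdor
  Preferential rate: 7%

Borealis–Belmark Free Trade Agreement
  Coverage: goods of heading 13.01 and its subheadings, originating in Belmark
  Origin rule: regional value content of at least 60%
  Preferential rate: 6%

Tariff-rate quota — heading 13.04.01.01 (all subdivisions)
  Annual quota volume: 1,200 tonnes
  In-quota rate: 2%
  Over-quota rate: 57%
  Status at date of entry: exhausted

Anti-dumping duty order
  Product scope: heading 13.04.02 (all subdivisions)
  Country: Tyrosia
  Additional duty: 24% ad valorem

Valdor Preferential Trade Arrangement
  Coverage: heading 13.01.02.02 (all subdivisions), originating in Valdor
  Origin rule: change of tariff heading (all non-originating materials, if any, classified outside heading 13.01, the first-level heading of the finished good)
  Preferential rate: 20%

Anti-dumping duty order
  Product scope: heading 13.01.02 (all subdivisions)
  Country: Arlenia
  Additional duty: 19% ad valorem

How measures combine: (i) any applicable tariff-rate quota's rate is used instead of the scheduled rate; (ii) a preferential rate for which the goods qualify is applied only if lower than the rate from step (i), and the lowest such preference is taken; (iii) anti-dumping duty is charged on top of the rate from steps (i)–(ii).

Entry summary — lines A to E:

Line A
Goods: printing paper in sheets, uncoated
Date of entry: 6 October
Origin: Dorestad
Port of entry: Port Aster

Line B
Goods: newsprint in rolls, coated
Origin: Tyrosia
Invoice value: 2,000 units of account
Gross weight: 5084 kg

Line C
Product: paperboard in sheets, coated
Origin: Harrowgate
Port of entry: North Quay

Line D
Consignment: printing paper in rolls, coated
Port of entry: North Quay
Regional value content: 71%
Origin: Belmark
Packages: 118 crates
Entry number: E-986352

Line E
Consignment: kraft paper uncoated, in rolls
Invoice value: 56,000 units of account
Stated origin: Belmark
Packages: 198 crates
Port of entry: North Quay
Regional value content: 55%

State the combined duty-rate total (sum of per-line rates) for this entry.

55%

Line A: printing paper → 13.01; uncoated → 13.01.01; in sheets → 13.01.01.02. Scheduled 2%. No special measure applies. → 2%.
Line B: newsprint → 13.04; coated → 13.04.02; in rolls → 13.04.02.01. Scheduled 11%. anti-dumping (Tyrosia, 13.04.02): +24%; total 11% + 24% = 35%. → 35%.
Line C: paperboard → 13.03; coated → 13.03.02; in sheets → 13.03.02.02. Scheduled 3%. No special measure applies. → 3%.
Line D: printing paper → 13.01; coated → 13.01.02; in rolls → 13.01.02.01. Scheduled 19%. Belmark agreement on 13.01: RVC ≥ 60% → 6% available; preferential 6%. → 6%.
Line E: kraft paper → 13.02; uncoated → 13.02.02; in rolls → 13.02.02.02. Scheduled 9%. Belmark agreement on 13.01: 13.02.02.02 not covered. → 9%.
Sum: 2% + 35% + 3% + 6% + 9% = 55%.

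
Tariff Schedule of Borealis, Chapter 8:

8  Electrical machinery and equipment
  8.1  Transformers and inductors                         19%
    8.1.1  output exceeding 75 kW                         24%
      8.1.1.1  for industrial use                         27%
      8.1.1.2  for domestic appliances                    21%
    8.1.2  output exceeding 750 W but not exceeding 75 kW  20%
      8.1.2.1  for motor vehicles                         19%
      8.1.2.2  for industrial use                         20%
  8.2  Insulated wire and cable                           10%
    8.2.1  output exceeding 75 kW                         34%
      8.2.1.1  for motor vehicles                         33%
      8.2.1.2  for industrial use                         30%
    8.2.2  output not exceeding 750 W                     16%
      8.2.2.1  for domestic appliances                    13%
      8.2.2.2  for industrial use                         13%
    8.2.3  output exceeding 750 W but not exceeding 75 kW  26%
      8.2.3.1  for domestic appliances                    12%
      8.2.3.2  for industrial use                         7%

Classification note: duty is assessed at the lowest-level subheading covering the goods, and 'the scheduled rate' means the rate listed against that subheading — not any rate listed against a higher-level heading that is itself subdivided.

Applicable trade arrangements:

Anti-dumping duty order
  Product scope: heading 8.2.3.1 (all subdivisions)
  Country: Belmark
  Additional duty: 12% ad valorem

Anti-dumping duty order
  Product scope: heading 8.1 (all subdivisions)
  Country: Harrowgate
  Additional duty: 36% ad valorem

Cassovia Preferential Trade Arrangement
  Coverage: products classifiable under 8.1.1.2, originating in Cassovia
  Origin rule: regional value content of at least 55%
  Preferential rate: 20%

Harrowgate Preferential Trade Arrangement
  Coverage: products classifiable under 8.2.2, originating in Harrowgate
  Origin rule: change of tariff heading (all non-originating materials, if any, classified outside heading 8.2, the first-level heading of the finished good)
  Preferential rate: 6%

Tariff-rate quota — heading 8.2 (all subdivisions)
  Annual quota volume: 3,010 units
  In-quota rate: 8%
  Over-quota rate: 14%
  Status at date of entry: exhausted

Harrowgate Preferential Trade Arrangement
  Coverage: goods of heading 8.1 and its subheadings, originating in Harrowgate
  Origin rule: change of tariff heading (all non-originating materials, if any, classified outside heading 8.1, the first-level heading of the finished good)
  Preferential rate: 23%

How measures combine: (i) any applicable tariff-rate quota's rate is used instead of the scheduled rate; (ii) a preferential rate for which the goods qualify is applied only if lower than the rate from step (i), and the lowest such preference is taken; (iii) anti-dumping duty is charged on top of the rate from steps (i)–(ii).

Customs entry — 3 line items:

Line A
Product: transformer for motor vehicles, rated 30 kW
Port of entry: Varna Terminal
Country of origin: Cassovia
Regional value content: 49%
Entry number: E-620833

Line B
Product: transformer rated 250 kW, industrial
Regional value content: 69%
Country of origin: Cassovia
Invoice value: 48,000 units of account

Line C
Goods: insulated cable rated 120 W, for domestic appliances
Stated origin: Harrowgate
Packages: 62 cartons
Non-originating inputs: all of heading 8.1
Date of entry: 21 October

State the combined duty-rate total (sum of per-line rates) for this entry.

Line A: transformer → 8.1; rated 30 kW → 8.1.2; for motor vehicles → 8.1.2.1. Scheduled 19%. Cassovia agreement on 8.1.1.2: 8.1.2.1 not covered. → 19%.
Line B: transformer → 8.1; rated 250 kW → 8.1.1; industrial → 8.1.1.1. Scheduled 27%. Cassovia agreement on 8.1.1.2: 8.1.1.1 not covered. → 27%.
Line C: insulated cable → 8.2; rated 120 W → 8.2.2; for domestic appliances → 8.2.2.1. Scheduled 13%. quota on 8.2 exhausted → over-quota 14%; Harrowgate agreement on 8.2.2: CTH met → 6% available; Harrowgate agreement on 8.1: 8.2.2.1 not covered; preferential 6%. → 6%.
Sum: 19% + 27% + 6% = 52%.

52%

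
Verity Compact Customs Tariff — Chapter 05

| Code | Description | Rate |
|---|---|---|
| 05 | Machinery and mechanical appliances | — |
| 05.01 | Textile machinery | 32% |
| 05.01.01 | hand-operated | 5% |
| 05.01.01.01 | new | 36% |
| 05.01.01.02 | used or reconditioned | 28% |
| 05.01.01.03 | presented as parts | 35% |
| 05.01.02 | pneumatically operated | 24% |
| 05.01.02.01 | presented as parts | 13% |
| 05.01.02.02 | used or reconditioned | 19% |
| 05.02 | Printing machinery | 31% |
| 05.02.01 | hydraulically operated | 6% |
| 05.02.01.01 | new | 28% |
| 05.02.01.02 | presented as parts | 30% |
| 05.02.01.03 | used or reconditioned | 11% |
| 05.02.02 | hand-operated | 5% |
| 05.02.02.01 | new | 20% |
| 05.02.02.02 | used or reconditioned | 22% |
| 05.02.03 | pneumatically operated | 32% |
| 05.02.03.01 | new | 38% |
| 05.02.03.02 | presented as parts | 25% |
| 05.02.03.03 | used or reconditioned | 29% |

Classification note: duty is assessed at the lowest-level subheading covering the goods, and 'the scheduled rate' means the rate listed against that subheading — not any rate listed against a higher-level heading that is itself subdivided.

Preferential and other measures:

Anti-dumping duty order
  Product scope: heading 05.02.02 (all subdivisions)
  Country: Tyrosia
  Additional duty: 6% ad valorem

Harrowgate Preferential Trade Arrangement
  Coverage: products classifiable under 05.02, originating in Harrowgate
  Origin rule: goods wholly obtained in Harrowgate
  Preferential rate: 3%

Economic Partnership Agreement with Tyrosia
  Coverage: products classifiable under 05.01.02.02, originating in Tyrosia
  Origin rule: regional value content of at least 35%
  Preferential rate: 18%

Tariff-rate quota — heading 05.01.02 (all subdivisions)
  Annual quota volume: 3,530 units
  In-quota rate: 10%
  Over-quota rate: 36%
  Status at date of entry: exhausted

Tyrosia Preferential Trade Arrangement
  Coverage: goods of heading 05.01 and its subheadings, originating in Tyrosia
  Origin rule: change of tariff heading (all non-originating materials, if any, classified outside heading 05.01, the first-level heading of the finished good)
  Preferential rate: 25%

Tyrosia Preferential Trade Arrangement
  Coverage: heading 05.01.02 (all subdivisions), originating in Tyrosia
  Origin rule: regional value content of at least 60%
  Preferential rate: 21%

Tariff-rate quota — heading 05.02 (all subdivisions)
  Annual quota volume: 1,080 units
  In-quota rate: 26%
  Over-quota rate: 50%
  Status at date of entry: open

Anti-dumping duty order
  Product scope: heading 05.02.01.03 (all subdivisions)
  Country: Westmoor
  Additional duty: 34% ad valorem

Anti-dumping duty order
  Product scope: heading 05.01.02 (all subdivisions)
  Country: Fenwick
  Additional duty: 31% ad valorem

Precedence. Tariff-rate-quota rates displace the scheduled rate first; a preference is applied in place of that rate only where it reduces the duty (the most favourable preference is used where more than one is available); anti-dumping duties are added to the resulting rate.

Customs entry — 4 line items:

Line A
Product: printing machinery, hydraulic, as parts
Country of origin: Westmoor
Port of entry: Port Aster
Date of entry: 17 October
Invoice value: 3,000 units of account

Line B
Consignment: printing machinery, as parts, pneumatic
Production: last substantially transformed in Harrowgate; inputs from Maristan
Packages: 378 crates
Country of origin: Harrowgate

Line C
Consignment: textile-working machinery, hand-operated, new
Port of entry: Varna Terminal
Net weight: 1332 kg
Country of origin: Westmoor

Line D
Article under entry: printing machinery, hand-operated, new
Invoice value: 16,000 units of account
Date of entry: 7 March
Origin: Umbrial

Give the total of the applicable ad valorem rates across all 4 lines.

Line A: printing → 05.02; hydraulic → 05.02.01; as parts → 05.02.01.02. Scheduled 30%. quota on 05.02 open → in-quota 26%. → 26%.
Line B: printing → 05.02; pneumatic → 05.02.03; as parts → 05.02.03.02. Scheduled 25%. quota on 05.02 open → in-quota 26%; Harrowgate agreement on 05.02: not wholly obtained. → 26%.
Line C: textile-working → 05.01; hand-operated → 05.01.01; new → 05.01.01.01. Scheduled 36%. No special measure applies. → 36%.
Line D: printing → 05.02; hand-operated → 05.02.02; new → 05.02.02.01. Scheduled 20%. quota on 05.02 open → in-quota 26%. → 26%.
Sum: 26% + 26% + 36% + 26% = 114%.

114%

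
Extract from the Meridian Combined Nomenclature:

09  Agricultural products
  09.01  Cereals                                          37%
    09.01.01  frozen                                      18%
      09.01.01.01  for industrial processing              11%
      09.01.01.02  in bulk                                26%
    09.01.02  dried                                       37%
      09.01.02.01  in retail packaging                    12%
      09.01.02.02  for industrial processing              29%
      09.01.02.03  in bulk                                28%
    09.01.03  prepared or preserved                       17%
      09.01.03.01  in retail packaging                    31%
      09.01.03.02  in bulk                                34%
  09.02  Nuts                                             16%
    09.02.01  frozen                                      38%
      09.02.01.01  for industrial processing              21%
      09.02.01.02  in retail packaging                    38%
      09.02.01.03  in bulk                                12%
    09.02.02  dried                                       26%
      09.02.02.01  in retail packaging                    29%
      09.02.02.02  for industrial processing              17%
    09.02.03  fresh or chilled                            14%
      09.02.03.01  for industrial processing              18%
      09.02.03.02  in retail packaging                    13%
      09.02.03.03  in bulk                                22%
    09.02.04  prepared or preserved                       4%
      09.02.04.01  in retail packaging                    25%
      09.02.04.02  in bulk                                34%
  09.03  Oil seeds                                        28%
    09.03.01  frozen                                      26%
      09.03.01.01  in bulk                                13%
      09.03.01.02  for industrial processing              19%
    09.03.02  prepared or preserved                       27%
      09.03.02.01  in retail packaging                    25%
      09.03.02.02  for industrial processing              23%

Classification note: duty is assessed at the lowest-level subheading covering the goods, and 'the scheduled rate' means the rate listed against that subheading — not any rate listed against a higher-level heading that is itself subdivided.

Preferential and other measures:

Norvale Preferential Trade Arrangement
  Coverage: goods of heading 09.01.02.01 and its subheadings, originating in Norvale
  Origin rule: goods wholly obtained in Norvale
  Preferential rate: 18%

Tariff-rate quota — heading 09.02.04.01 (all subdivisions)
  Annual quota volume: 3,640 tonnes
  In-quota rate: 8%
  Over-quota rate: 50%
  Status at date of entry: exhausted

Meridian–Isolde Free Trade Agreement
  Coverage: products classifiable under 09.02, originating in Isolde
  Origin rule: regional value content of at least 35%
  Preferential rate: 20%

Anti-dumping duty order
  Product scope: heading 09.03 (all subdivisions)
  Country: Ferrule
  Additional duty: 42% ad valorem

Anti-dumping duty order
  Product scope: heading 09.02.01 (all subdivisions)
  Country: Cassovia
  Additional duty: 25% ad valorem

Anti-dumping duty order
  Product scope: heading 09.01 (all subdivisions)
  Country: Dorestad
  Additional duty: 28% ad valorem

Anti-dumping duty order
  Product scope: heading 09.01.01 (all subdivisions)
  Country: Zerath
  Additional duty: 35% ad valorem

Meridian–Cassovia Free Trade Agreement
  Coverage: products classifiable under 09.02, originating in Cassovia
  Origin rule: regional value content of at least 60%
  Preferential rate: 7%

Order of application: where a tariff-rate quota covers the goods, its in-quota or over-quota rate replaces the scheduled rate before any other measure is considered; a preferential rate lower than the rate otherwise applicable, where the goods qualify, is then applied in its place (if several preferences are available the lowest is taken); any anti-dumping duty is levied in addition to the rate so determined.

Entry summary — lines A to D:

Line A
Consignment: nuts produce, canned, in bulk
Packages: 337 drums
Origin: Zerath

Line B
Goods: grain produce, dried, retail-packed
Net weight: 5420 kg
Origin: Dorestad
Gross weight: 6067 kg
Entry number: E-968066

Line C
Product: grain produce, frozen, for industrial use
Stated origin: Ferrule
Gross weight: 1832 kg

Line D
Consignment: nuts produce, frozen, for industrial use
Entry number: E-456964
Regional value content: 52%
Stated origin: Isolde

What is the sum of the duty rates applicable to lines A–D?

105%

Line A: nuts → 09.02; canned → 09.02.04; in bulk → 09.02.04.02. Scheduled 34%. No special measure applies. → 34%.
Line B: grain → 09.01; dried → 09.01.02; retail-packed → 09.01.02.01. Scheduled 12%. anti-dumping (Dorestad, 09.01): +28%; total 12% + 28% = 40%. → 40%.
Line C: grain → 09.01; frozen → 09.01.01; for industrial use → 09.01.01.01. Scheduled 11%. No special measure applies. → 11%.
Line D: nuts → 09.02; frozen → 09.02.01; for industrial use → 09.02.01.01. Scheduled 21%. Isolde agreement on 09.02: RVC ≥ 35% → 20% available; preferential 20%. → 20%.
Sum: 34% + 40% + 11% + 20% = 105%.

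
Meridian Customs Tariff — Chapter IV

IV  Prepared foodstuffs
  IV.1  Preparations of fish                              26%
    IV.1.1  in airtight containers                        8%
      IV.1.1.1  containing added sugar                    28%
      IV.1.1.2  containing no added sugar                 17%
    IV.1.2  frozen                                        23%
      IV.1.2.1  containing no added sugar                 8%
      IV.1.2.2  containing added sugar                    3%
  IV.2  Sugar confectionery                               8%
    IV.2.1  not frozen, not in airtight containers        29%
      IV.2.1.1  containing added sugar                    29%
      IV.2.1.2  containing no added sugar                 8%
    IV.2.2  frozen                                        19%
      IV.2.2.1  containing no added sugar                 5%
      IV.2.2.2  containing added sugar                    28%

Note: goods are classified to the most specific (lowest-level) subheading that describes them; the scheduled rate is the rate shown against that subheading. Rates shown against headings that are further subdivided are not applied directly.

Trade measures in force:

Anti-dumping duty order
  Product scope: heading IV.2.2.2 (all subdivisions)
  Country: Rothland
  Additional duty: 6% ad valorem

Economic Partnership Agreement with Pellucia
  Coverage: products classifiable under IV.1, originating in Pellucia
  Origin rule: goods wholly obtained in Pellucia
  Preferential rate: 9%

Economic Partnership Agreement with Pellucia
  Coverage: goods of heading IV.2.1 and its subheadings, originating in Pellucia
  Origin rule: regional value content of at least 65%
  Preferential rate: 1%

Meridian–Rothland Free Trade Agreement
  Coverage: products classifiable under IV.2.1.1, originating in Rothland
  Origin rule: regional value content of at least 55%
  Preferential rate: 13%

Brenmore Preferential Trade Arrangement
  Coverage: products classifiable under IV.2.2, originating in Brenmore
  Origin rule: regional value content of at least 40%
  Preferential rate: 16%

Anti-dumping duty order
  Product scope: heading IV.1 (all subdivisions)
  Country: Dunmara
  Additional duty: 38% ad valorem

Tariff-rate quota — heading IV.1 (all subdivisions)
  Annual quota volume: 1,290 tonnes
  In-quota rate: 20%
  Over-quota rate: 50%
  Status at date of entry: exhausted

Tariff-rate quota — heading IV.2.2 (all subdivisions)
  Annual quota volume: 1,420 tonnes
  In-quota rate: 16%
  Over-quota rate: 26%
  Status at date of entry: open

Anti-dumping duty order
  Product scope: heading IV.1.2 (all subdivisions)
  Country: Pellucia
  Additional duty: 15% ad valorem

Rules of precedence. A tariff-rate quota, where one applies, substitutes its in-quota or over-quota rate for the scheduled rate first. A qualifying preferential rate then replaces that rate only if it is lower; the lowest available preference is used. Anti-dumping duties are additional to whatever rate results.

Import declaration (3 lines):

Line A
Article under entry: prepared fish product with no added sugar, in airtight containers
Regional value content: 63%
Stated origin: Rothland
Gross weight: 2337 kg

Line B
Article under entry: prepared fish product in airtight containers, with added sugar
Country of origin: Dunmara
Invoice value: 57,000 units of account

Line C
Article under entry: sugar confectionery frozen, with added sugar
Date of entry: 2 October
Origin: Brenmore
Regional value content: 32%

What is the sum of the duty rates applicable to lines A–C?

154%

Line A: prepared fish product → IV.1; in airtight containers → IV.1.1; with no added sugar → IV.1.1.2. Scheduled 17%. quota on IV.1 exhausted → over-quota 50%; Rothland agreement on IV.2.1.1: IV.1.1.2 not covered. → 50%.
Line B: prepared fish product → IV.1; in airtight containers → IV.1.1; with added sugar → IV.1.1.1. Scheduled 28%. quota on IV.1 exhausted → over-quota 50%; anti-dumping (Dunmara, IV.1): +38%; total 50% + 38% = 88%. → 88%.
Line C: sugar confectionery → IV.2; frozen → IV.2.2; with added sugar → IV.2.2.2. Scheduled 28%. quota on IV.2.2 open → in-quota 16%; Brenmore agreement on IV.2.2: RVC < 40%. → 16%.
Sum: 50% + 88% + 16% = 154%.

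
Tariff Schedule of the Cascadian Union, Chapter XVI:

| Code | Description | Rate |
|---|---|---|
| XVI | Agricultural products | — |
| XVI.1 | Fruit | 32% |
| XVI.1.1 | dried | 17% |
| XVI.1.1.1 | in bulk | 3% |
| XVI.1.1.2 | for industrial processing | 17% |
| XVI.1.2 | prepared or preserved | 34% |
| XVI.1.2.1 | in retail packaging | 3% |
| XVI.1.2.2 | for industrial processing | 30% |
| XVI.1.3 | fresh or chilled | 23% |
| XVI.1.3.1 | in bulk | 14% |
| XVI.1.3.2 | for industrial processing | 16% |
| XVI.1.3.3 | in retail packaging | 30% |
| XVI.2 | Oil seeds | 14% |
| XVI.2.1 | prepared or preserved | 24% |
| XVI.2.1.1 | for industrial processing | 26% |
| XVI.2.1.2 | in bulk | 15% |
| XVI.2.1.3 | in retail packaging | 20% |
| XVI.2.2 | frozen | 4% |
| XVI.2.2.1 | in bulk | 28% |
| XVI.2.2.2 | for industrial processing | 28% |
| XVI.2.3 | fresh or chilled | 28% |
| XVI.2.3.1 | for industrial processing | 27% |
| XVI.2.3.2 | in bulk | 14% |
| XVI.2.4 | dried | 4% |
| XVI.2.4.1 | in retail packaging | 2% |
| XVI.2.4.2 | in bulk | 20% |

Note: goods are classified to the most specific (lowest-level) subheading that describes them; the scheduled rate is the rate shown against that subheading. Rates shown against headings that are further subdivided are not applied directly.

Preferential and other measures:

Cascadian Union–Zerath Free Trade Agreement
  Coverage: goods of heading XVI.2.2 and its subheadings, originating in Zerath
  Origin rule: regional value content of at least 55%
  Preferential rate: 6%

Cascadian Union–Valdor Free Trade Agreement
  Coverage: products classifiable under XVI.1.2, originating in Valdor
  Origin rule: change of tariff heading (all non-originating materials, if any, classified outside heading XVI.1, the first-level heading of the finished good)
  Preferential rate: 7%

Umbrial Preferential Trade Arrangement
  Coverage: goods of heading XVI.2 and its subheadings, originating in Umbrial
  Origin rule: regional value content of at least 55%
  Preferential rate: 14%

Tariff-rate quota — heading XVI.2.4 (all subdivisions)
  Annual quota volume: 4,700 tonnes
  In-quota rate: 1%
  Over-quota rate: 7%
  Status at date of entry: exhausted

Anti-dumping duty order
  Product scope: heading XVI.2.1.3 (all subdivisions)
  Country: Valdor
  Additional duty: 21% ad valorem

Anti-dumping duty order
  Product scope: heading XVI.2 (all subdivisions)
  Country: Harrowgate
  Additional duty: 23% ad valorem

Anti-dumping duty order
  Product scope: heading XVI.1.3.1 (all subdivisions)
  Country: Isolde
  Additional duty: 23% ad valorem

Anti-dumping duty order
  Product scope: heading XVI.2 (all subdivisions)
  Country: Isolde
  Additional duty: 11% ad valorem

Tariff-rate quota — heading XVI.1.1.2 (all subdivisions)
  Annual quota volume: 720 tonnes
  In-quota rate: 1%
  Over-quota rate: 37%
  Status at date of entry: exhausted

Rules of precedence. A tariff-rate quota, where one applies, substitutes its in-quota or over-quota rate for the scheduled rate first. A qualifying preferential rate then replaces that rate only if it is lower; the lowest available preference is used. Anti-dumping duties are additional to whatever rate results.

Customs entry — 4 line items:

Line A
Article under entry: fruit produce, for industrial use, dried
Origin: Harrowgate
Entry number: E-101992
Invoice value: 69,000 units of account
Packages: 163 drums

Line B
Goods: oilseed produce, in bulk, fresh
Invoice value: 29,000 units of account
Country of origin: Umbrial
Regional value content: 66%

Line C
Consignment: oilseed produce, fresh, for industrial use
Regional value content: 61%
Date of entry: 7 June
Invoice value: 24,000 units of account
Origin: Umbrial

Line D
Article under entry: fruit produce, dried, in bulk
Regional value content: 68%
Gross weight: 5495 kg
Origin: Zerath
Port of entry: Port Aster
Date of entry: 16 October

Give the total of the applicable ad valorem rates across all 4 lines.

68%

Line A: fruit → XVI.1; dried → XVI.1.1; for industrial use → XVI.1.1.2. Scheduled 17%. quota on XVI.1.1.2 exhausted → over-quota 37%. → 37%.
Line B: oilseed → XVI.2; fresh → XVI.2.3; in bulk → XVI.2.3.2. Scheduled 14%. Umbrial agreement on XVI.2: RVC ≥ 55% → 14% available; preference 14% not lower than 14% → no reduction. → 14%.
Line C: oilseed → XVI.2; fresh → XVI.2.3; for industrial use → XVI.2.3.1. Scheduled 27%. Umbrial agreement on XVI.2: RVC ≥ 55% → 14% available; preferential 14%. → 14%.
Line D: fruit → XVI.1; dried → XVI.1.1; in bulk → XVI.1.1.1. Scheduled 3%. Zerath agreement on XVI.2.2: XVI.1.1.1 not covered. → 3%.
Sum: 37% + 14% + 14% + 3% = 68%.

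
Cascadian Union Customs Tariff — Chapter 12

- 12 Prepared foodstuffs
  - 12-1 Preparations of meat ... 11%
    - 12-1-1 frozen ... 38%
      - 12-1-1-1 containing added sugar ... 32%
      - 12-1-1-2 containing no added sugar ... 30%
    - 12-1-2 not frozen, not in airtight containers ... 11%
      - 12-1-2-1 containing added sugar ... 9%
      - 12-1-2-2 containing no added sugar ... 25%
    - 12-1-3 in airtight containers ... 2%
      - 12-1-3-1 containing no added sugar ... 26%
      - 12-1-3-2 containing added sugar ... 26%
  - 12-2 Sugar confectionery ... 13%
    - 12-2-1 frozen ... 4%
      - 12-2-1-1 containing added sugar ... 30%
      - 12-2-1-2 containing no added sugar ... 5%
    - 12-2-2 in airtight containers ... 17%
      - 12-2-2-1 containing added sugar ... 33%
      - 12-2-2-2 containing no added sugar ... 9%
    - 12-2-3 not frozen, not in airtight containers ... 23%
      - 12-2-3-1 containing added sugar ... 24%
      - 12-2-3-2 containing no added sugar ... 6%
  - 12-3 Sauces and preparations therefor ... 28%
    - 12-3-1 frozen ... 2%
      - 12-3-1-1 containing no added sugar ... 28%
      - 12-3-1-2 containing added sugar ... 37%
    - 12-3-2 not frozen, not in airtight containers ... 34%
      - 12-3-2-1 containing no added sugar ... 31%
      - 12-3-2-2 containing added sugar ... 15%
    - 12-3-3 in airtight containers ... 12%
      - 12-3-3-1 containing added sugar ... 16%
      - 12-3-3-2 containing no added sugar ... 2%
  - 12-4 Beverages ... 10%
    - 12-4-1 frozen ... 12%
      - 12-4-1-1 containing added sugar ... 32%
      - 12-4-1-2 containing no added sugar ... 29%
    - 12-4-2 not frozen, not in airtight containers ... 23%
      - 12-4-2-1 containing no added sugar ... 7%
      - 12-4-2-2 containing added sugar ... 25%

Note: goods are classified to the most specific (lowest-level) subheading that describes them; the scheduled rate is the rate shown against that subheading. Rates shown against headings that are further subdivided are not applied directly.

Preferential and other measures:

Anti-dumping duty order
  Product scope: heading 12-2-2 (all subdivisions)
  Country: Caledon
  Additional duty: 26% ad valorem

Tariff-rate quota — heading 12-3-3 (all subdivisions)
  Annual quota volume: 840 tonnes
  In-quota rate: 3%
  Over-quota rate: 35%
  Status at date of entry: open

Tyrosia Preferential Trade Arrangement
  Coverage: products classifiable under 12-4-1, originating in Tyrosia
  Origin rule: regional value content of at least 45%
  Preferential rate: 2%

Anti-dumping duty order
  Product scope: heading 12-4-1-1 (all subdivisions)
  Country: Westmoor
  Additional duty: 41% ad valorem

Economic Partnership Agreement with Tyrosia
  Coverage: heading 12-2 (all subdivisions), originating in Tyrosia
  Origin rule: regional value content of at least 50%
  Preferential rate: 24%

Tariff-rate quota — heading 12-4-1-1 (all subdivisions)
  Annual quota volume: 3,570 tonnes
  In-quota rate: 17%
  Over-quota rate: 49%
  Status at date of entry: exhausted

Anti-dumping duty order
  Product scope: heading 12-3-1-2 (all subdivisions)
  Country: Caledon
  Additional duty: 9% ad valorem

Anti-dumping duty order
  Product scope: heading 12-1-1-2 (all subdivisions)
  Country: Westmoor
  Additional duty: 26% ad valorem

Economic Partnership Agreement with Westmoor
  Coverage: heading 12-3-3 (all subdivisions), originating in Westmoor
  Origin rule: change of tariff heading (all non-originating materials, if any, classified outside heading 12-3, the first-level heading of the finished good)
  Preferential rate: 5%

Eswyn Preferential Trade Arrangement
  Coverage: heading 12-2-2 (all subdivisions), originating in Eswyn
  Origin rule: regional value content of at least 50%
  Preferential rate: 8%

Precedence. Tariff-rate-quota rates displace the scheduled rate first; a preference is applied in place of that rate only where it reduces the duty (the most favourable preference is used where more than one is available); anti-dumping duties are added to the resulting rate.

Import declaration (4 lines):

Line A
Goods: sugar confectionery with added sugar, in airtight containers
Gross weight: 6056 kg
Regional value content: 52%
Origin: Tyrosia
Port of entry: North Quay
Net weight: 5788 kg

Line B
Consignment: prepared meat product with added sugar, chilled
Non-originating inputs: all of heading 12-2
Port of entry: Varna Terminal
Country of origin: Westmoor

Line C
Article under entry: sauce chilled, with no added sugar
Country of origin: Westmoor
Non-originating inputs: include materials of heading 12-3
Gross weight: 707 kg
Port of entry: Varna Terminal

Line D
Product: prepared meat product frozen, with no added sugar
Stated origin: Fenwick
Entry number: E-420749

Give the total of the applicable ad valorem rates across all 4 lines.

94%

Line A: sugar confectionery → 12-2; in airtight containers → 12-2-2; with added sugar → 12-2-2-1. Scheduled 33%. Tyrosia agreement on 12-4-1: 12-2-2-1 not covered; Tyrosia agreement on 12-2: RVC ≥ 50% → 24% available; preferential 24%. → 24%.
Line B: prepared meat product → 12-1; chilled → 12-1-2; with added sugar → 12-1-2-1. Scheduled 9%. Westmoor agreement on 12-3-3: 12-1-2-1 not covered. → 9%.
Line C: sauce → 12-3; chilled → 12-3-2; with no added sugar → 12-3-2-1. Scheduled 31%. Westmoor agreement on 12-3-3: 12-3-2-1 not covered. → 31%.
Line D: prepared meat product → 12-1; frozen → 12-1-1; with no added sugar → 12-1-1-2. Scheduled 30%. No special measure applies. → 30%.
Sum: 24% + 9% + 31% + 30% = 94%.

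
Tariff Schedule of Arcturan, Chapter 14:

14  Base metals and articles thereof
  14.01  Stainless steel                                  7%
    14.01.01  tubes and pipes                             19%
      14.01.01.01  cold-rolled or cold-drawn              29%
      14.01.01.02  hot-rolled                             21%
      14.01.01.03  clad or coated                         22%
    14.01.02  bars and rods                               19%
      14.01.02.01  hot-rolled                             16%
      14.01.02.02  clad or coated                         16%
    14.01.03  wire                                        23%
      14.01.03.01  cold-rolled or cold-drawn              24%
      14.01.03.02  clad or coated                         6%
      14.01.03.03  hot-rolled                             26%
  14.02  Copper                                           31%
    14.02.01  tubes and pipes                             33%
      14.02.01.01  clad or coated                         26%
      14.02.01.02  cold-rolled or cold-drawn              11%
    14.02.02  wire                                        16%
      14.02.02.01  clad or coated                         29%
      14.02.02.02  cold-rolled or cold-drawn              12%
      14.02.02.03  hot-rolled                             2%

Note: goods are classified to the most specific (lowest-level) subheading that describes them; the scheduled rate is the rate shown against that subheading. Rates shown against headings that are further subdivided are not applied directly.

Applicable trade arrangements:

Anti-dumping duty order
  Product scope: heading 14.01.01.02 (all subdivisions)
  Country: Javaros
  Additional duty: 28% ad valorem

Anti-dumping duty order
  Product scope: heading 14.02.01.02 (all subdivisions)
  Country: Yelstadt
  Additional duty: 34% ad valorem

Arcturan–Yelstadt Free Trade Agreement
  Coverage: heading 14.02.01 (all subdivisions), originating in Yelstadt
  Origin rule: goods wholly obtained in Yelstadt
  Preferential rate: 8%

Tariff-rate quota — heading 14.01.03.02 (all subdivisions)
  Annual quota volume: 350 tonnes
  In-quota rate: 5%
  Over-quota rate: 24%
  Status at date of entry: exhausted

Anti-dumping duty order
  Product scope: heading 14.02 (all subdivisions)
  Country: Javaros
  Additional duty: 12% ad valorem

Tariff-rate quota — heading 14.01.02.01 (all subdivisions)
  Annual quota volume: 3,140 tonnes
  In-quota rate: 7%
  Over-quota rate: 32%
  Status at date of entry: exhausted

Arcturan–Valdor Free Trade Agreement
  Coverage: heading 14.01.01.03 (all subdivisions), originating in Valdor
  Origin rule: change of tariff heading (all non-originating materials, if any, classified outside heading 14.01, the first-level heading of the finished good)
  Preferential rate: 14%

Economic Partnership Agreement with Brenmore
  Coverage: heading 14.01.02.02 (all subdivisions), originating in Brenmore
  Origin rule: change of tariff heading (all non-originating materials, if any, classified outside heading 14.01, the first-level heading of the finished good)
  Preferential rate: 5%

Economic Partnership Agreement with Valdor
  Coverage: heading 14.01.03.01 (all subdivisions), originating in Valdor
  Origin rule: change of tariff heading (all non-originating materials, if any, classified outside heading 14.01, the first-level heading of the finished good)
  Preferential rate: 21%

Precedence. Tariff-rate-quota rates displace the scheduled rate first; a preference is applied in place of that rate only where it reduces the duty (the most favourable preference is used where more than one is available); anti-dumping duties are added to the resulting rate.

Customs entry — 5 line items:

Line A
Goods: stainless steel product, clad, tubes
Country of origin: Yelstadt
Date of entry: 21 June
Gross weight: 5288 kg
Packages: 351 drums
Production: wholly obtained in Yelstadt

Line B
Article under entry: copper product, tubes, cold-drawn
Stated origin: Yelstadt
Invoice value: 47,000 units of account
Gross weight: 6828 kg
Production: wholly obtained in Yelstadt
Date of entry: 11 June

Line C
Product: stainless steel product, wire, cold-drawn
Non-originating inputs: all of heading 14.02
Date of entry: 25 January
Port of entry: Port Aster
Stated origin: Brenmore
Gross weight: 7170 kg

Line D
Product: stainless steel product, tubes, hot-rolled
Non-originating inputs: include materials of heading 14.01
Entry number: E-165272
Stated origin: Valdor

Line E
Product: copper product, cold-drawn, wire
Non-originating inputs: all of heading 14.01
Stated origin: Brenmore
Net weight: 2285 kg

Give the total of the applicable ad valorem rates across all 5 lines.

Line A: stainless steel → 14.01; tubes → 14.01.01; clad → 14.01.01.03. Scheduled 22%. Yelstadt agreement on 14.02.01: 14.01.01.03 not covered. → 22%.
Line B: copper → 14.02; tubes → 14.02.01; cold-drawn → 14.02.01.02. Scheduled 11%. Yelstadt agreement on 14.02.01: wholly obtained → 8% available; preferential 8%; anti-dumping (Yelstadt, 14.02.01.02): +34%; total 8% + 34% = 42%. → 42%.
Line C: stainless steel → 14.01; wire → 14.01.03; cold-drawn → 14.01.03.01. Scheduled 24%. Brenmore agreement on 14.01.02.02: 14.01.03.01 not covered. → 24%.
Line D: stainless steel → 14.01; tubes → 14.01.01; hot-rolled → 14.01.01.02. Scheduled 21%. Valdor agreement on 14.01.01.03: 14.01.01.02 not covered; Valdor agreement on 14.01.03.01: 14.01.01.02 not covered. → 21%.
Line E: copper → 14.02; wire → 14.02.02; cold-drawn → 14.02.02.02. Scheduled 12%. Brenmore agreement on 14.01.02.02: 14.02.02.02 not covered. → 12%.
Sum: 22% + 42% + 24% + 21% + 12% = 121%.

121%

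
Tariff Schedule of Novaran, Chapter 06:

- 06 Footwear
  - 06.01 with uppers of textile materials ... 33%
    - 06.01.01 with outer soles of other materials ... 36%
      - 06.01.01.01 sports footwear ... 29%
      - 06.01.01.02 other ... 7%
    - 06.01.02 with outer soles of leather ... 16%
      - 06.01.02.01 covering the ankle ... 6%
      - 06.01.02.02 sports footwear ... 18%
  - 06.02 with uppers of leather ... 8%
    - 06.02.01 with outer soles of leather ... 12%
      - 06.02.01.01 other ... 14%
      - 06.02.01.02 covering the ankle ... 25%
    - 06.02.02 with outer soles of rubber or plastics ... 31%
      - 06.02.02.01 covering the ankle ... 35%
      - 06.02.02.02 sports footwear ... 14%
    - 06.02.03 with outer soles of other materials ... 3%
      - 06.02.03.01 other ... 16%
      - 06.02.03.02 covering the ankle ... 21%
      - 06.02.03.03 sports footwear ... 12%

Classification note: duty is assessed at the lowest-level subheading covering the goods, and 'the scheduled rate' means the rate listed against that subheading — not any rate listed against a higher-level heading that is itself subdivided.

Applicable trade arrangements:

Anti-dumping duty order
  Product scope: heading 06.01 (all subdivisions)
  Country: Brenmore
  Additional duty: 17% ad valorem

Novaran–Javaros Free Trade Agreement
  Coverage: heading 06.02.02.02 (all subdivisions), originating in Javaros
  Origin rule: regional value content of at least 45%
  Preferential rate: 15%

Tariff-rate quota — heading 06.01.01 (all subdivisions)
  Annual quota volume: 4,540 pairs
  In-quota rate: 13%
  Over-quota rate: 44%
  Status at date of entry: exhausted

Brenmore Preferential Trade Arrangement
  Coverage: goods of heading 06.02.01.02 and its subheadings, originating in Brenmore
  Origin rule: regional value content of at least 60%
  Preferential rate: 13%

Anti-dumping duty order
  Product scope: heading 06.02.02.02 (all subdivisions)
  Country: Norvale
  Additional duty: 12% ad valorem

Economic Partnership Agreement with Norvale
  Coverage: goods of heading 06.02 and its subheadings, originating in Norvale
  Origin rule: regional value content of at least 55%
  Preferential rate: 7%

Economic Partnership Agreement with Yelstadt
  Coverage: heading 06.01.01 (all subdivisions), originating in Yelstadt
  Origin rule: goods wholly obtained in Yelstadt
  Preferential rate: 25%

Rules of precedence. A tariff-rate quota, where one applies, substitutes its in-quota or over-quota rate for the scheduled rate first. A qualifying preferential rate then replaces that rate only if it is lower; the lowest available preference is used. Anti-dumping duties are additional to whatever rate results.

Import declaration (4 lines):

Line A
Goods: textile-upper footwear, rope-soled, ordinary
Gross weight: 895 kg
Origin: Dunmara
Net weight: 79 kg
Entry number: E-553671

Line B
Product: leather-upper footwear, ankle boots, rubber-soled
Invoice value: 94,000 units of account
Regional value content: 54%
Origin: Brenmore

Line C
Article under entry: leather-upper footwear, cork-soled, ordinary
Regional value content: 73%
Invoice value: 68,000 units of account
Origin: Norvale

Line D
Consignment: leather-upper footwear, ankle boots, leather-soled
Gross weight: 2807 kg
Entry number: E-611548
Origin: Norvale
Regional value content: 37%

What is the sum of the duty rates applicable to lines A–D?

111%

Line A: textile-upper → 06.01; rope-soled → 06.01.01; ordinary → 06.01.01.02. Scheduled 7%. quota on 06.01.01 exhausted → over-quota 44%. → 44%.
Line B: leather-upper → 06.02; rubber-soled → 06.02.02; ankle boots → 06.02.02.01. Scheduled 35%. Brenmore agreement on 06.02.01.02: 06.02.02.01 not covered. → 35%.
Line C: leather-upper → 06.02; cork-soled → 06.02.03; ordinary → 06.02.03.01. Scheduled 16%. Norvale agreement on 06.02: RVC ≥ 55% → 7% available; preferential 7%. → 7%.
Line D: leather-upper → 06.02; leather-soled → 06.02.01; ankle boots → 06.02.01.02. Scheduled 25%. Norvale agreement on 06.02: RVC < 55%. → 25%.
Sum: 44% + 35% + 7% + 25% = 111%.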